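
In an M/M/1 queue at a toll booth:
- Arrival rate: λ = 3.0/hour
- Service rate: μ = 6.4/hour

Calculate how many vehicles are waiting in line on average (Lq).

ρ = λ/μ = 3.0/6.4 = 0.4688
For M/M/1: Lq = λ²/(μ(μ-λ))
Lq = 9.00/(6.4 × 3.40)
Lq = 0.4136 vehicles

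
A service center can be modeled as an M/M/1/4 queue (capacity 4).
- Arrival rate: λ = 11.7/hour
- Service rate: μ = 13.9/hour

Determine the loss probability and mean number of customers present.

ρ = λ/μ = 11.7/13.9 = 0.84173
P₀ = (1-ρ)/(1-ρ^(K+1)) = (1-0.84173)/(1-0.84173^5) = 0.1583/0.5775 = 0.2741
P_K = P₀×ρ^K = 0.2741 × 0.84173^4 = 0.2741 × 0.5020 = 0.1376
Blocking probability P_4 = 0.1376 (13.76%)
L = ρ[1 - (K+1)ρ^K + Kρ^(K+1)] / [(1-ρ)(1-ρ^(K+1))]
L = 0.84173 × (1 - 5×0.5019856 + 4×0.4225363) / ((1 - 0.84173) × (1 - 0.4225363)) = 1.6598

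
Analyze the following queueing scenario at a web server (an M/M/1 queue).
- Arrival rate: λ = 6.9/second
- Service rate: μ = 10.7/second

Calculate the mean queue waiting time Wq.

First, compute utilization: ρ = λ/μ = 6.9/10.7 = 0.6449
For M/M/1: Wq = λ/(μ(μ-λ))
Wq = 6.9/(10.7 × (10.7-6.9))
Wq = 6.9/(10.7 × 3.80)
Wq = 0.1697 seconds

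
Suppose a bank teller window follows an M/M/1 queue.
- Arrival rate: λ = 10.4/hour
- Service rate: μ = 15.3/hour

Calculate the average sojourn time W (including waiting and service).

First, compute utilization: ρ = λ/μ = 10.4/15.3 = 0.6797
For M/M/1: W = 1/(μ-λ)
W = 1/(15.3-10.4) = 1/4.90
W = 0.2041 hours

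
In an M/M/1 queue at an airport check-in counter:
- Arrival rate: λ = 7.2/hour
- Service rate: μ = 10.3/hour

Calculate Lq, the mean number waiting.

ρ = λ/μ = 7.2/10.3 = 0.6990
For M/M/1: Lq = λ²/(μ(μ-λ))
Lq = 51.84/(10.3 × 3.10)
Lq = 1.6236 passengers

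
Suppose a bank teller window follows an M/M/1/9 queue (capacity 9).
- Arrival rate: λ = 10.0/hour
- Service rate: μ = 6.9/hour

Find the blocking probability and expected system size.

ρ = λ/μ = 10.0/6.9 = 1.449275
P₀ = (1-ρ)/(1-ρ^(K+1)) = (1-1.449275)/(1-1.449275^10) = -0.4493/-39.8797 = 0.01127
P_K = P₀×ρ^K = 0.011266 × 1.449275^9 = 0.011266 × 28.2070 = 0.3178
Blocking probability P_9 = 0.3178 (31.78%)
L = ρ[1 - (K+1)ρ^K + Kρ^(K+1)] / [(1-ρ)(1-ρ^(K+1))]
L = 1.449275 × (1 - 10×28.2070 + 9×40.8797) / ((1 - 1.449275) × (1 - 40.8797)) = 7.0249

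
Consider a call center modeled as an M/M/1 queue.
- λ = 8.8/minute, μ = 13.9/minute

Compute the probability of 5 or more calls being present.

ρ = λ/μ = 8.8/13.9 = 0.6331
P(N ≥ n) = ρⁿ
P(N ≥ 5) = 0.6331^5
P(N ≥ 5) = 0.1017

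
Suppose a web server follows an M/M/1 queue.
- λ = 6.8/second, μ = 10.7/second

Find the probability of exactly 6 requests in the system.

ρ = λ/μ = 6.8/10.7 = 0.6355
P(n) = (1-ρ)ρⁿ
P(6) = (1-0.6355) × 0.6355^6
P(6) = 0.3645 × 0.06587
P(6) = 0.02401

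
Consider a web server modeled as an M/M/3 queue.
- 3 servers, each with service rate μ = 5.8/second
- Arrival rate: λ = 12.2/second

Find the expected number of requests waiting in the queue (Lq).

Traffic intensity: ρ = λ/(cμ) = 12.2/(3×5.8) = 0.7011
Since ρ = 0.7011 < 1, system is stable.
Offered load a = λ/μ = cρ = 12.2/5.8 = 2.1034
P₀ = [ Σₙ₌₀^2 aⁿ/n! + a^3/(3!(1-ρ)) ]⁻¹
Σ = a^0/0! + a^1/1! + a^2/2! = 1.00000 + 2.10345 + 2.21225 = 5.3157
a^3/(3!(1-ρ)) = 9.3067/(6 × 0.29885) = 5.1903
P₀ = 1/(5.3157 + 5.1903) = 0.09518
Lq = P₀·a^3·ρ / (3!(1-ρ)²) = 0.095184 × 9.3067 × 0.70115 / (6 × 0.089312) = 1.1591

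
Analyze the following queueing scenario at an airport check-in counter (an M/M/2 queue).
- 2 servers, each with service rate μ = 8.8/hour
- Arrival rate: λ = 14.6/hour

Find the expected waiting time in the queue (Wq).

Traffic intensity: ρ = λ/(cμ) = 14.6/(2×8.8) = 0.8295
Since ρ = 0.8295 < 1, system is stable.
Offered load a = λ/μ = cρ = 14.6/8.8 = 1.6591
P₀ = [ Σₙ₌₀^1 aⁿ/n! + a^2/(2!(1-ρ)) ]⁻¹
Σ = a^0/0! + a^1/1! = 1.0000 + 1.6591 = 2.6591
a^2/(2!(1-ρ)) = 2.75258/(2 × 0.170455) = 8.0742
P₀ = 1/(2.6591 + 8.0742) = 0.09317
Lq = P₀·a^2·ρ / (2!(1-ρ)²) = 0.093168 × 2.7526 × 0.82955 / (2 × 0.029055) = 3.6610
Wq = Lq/λ = 3.6610/14.6 = 0.2508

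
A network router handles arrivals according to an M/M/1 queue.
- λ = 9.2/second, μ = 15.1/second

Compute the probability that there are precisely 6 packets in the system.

ρ = λ/μ = 9.2/15.1 = 0.6093
P(n) = (1-ρ)ρⁿ
P(6) = (1-0.6093) × 0.6093^6
P(6) = 0.3907 × 0.05117
P(6) = 0.01999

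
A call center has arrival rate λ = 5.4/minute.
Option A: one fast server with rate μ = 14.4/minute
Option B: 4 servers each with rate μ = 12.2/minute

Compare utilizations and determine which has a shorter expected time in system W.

Option A: single server μ = 14.4 (M/M/1)
  ρ_A = 5.4/14.4 = 0.3750
  W_A = 1/(μ-λ) = 1/(14.4-5.4) = 1/9.00 = 0.1111

Option B: 4 servers μ = 12.2 (M/M/4)
  ρ_B = λ/(cμ) = 5.4/(4×12.2) = 0.1107
  Offered load a = λ/μ = cρ = 5.4/12.2 = 0.4426
  P₀ = [ Σₙ₌₀^3 aⁿ/n! + a^4/(4!(1-ρ)) ]⁻¹
  Σ = a^0/0! + a^1/1! + a^2/2! + a^3/3! = 1.0000 + 0.4426 + 0.09796 + 0.01445 = 1.5550
  a^4/(4!(1-ρ)) = 0.03838/(24 × 0.8893) = 0.001798
  P₀ = 1/(1.5550 + 0.001798) = 0.6423
  Lq = P₀·a^4·ρ / (4!(1-ρ)²) = 0.64233 × 0.038383 × 0.11066 / (24 × 0.79093) = 0.0001437
  Wq_B = Lq/λ = 0.00014372/5.4 = 0.000026615
  W_B = Wq_B + 1/μ = 0.000026615 + 0.081967 = 0.08199

Since W_B = 0.08199 < W_A = 0.1111, Option B (multiple servers) has the shorter time in system.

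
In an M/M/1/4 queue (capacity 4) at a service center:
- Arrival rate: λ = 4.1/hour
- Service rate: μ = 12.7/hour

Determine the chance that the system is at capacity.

ρ = λ/μ = 4.1/12.7 = 0.322835
P₀ = (1-ρ)/(1-ρ^(K+1)) = (1-0.322835)/(1-0.322835^5) = 0.677165/0.996493 = 0.6795
P_K = P₀×ρ^K = 0.67955 × 0.322835^4 = 0.67955 × 0.010862 = 0.007381
Blocking probability = 0.74%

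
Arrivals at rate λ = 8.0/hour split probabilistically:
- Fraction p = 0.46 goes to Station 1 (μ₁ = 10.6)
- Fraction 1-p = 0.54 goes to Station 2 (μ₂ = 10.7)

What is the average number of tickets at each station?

Effective rates: λ₁ = 8.0×0.46 = 3.68, λ₂ = 8.0×0.54 = 4.32
Station 1: ρ₁ = 3.68/10.6 = 0.34717, L₁ = ρ₁/(1-ρ₁) = 0.34717/(1-0.34717) = 0.5318
Station 2: ρ₂ = 4.32/10.7 = 0.40374, L₂ = ρ₂/(1-ρ₂) = 0.40374/(1-0.40374) = 0.6771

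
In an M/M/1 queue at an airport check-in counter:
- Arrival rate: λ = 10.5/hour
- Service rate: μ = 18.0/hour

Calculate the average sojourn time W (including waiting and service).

First, compute utilization: ρ = λ/μ = 10.5/18.0 = 0.5833
For M/M/1: W = 1/(μ-λ)
W = 1/(18.0-10.5) = 1/7.50
W = 0.1333 hours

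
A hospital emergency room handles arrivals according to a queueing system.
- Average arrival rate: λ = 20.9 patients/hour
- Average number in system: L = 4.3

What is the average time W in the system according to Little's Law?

Little's Law: L = λW, so W = L/λ
W = 4.3/20.9 = 0.2057 hours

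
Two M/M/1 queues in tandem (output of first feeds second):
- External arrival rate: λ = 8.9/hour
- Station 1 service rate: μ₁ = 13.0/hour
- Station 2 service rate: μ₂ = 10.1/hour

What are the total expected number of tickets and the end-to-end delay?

By Jackson's theorem, each station behaves as independent M/M/1.
Station 1: ρ₁ = 8.9/13.0 = 0.6846, L₁ = ρ₁/(1-ρ₁) = λ/(μ₁-λ) = 8.9/4.10 = 2.1707
Station 2: ρ₂ = 8.9/10.1 = 0.8812, L₂ = ρ₂/(1-ρ₂) = λ/(μ₂-λ) = 8.9/1.20 = 7.4167
Total: L = L₁ + L₂ = 2.1707 + 7.4167 = 9.5874
W = L/λ = 9.5874/8.9 = 1.0772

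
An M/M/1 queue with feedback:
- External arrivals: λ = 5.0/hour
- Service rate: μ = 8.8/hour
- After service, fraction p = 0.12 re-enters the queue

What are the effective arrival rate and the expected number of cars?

Effective arrival rate: λ_eff = λ/(1-p) = 5.0/(1-0.12) = 5.0/0.88 = 5.68182
ρ = λ_eff/μ = 5.68182/8.8 = 0.645661
L = ρ/(1-ρ) = 0.645661/(1-0.645661) = 1.8222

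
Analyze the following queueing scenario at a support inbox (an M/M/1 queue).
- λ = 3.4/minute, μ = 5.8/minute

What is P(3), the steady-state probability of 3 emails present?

ρ = λ/μ = 3.4/5.8 = 0.58621
P(n) = (1-ρ)ρⁿ
P(3) = (1-0.58621) × 0.58621^3
P(3) = 0.41379 × 0.20145
P(3) = 0.08336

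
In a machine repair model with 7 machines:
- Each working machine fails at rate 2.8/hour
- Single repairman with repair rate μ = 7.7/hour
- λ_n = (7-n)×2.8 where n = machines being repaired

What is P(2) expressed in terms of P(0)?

P(2)/P(0) = ∏_{i=0}^{2-1} λ_i/μ_{i+1}
= (7-0)×2.8/7.7 × (7-1)×2.8/7.7
= 5.5537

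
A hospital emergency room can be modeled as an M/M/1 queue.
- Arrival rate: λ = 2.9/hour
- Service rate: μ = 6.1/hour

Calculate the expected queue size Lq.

ρ = λ/μ = 2.9/6.1 = 0.4754
For M/M/1: Lq = λ²/(μ(μ-λ))
Lq = 8.41/(6.1 × 3.20)
Lq = 0.4308 patients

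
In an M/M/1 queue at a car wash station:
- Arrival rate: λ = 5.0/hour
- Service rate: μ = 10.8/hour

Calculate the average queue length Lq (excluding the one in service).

ρ = λ/μ = 5.0/10.8 = 0.4630
For M/M/1: Lq = λ²/(μ(μ-λ))
Lq = 25.00/(10.8 × 5.80)
Lq = 0.3991 cars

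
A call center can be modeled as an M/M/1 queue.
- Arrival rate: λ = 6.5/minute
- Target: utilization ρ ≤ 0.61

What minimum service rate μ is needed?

ρ = λ/μ, so μ = λ/ρ
μ ≥ 6.5/0.61 = 10.6557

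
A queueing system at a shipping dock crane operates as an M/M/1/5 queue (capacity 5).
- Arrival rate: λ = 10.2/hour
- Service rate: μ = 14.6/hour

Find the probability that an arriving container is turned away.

ρ = λ/μ = 10.2/14.6 = 0.69863
P₀ = (1-ρ)/(1-ρ^(K+1)) = (1-0.69863)/(1-0.69863^6) = 0.30137/0.88373 = 0.3410
P_K = P₀×ρ^K = 0.34102 × 0.69863^5 = 0.34102 × 0.16643 = 0.05676
Blocking probability = 5.68%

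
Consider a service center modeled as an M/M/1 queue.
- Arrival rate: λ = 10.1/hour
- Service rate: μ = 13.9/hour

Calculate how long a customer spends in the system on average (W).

First, compute utilization: ρ = λ/μ = 10.1/13.9 = 0.7266
For M/M/1: W = 1/(μ-λ)
W = 1/(13.9-10.1) = 1/3.80
W = 0.2632 hours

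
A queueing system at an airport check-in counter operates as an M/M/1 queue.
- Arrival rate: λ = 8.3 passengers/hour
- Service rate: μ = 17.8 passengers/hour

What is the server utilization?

Server utilization: ρ = λ/μ
ρ = 8.3/17.8 = 0.4663
The server is busy 46.63% of the time.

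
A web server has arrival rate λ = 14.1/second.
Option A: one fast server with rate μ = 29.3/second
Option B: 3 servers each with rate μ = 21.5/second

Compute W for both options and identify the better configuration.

Option A: single server μ = 29.3 (M/M/1)
  ρ_A = 14.1/29.3 = 0.4812
  W_A = 1/(μ-λ) = 1/(29.3-14.1) = 1/15.20 = 0.06579

Option B: 3 servers μ = 21.5 (M/M/3)
  ρ_B = λ/(cμ) = 14.1/(3×21.5) = 0.2186
  Offered load a = λ/μ = cρ = 14.1/21.5 = 0.6558
  P₀ = [ Σₙ₌₀^2 aⁿ/n! + a^3/(3!(1-ρ)) ]⁻¹
  Σ = a^0/0! + a^1/1! + a^2/2! = 1.0000 + 0.65581 + 0.21505 = 1.8709
  a^3/(3!(1-ρ)) = 0.28206/(6 × 0.78140) = 0.06016
  P₀ = 1/(1.8709 + 0.06016) = 0.5179
  Lq = P₀·a^3·ρ / (3!(1-ρ)²) = 0.51786 × 0.28206 × 0.21860 / (6 × 0.61058) = 0.008716
  Wq_B = Lq/λ = 0.008716/14.1 = 0.0006182
  W_B = Wq_B + 1/μ = 0.0006182 + 0.04651 = 0.04713

Since W_B = 0.04713 < W_A = 0.06579, Option B (multiple servers) has the shorter time in system.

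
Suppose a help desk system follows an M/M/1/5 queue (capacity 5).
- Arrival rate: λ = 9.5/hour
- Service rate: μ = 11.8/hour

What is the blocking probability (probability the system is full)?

ρ = λ/μ = 9.5/11.8 = 0.805085
P₀ = (1-ρ)/(1-ρ^(K+1)) = (1-0.805085)/(1-0.805085^6) = 0.194915/0.727698 = 0.2679
P_K = P₀×ρ^K = 0.26785 × 0.805085^5 = 0.26785 × 0.33823 = 0.09059
Blocking probability = 9.06%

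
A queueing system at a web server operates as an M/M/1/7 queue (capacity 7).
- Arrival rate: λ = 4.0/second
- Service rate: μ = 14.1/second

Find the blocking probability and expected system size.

ρ = λ/μ = 4.0/14.1 = 0.28369
P₀ = (1-ρ)/(1-ρ^(K+1)) = (1-0.28369)/(1-0.28369^8) = 0.7163/1.0000 = 0.7163
P_K = P₀×ρ^K = 0.7163 × 0.28369^7 = 0.7163 × 0.0001479 = 0.0001059
Blocking probability P_7 = 0.0001059 (0.01059%)
L = ρ[1 - (K+1)ρ^K + Kρ^(K+1)] / [(1-ρ)(1-ρ^(K+1))]
L = 0.28369 × (1 - 8×0.0001479 + 7×0.00004195) / ((1 - 0.28369) × (1 - 0.00004195)) = 0.3957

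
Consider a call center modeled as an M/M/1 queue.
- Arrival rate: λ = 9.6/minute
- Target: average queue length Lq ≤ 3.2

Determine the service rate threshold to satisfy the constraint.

For M/M/1: Lq = λ²/(μ(μ-λ))
Need Lq ≤ 3.2, i.e. μ(μ-λ) ≥ λ²/3.2
μ² - 9.6μ - 92.16/3.2 ≥ 0  →  μ² - 9.6μ - 28.8000 ≥ 0
Quadratic formula (positive root): μ = [λ + √(λ² + 4×28.8000)]/2
Discriminant: 92.16 + 4×28.8000 = 207.3600, √207.3600 = 14.4000
μ ≥ (9.6 + 14.4000)/2 = 12.0000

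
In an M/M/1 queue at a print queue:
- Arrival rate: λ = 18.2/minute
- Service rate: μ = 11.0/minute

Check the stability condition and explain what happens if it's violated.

Stability requires ρ = λ/(cμ) < 1
ρ = 18.2/(1 × 11.0) = 18.2/11.00 = 1.6545
Since 1.6545 ≥ 1, the system is UNSTABLE.
Queue grows without bound. Need μ > λ = 18.2.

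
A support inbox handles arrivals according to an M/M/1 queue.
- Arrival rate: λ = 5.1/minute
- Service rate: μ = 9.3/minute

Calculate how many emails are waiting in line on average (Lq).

ρ = λ/μ = 5.1/9.3 = 0.5484
For M/M/1: Lq = λ²/(μ(μ-λ))
Lq = 26.01/(9.3 × 4.20)
Lq = 0.6659 emails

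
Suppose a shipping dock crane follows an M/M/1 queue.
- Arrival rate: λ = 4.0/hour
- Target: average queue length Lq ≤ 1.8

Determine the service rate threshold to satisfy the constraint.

For M/M/1: Lq = λ²/(μ(μ-λ))
Need Lq ≤ 1.8, i.e. μ(μ-λ) ≥ λ²/1.8
μ² - 4.0μ - 16.00/1.8 ≥ 0  →  μ² - 4.0μ - 8.8889 ≥ 0
Quadratic formula (positive root): μ = [λ + √(λ² + 4×8.8889)]/2
Discriminant: 16.00 + 4×8.8889 = 51.5556, √51.5556 = 7.1802
μ ≥ (4.0 + 7.1802)/2 = 5.5901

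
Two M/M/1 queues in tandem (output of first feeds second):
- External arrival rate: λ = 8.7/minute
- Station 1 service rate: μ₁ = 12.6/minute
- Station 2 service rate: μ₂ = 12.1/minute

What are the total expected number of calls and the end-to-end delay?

By Jackson's theorem, each station behaves as independent M/M/1.
Station 1: ρ₁ = 8.7/12.6 = 0.6905, L₁ = ρ₁/(1-ρ₁) = λ/(μ₁-λ) = 8.7/3.90 = 2.2308
Station 2: ρ₂ = 8.7/12.1 = 0.7190, L₂ = ρ₂/(1-ρ₂) = λ/(μ₂-λ) = 8.7/3.40 = 2.5588
Total: L = L₁ + L₂ = 2.2308 + 2.5588 = 4.7896
W = L/λ = 4.7896/8.7 = 0.5505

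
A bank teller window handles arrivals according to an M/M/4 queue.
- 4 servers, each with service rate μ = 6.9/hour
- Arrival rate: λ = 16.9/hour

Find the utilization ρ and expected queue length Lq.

Traffic intensity: ρ = λ/(cμ) = 16.9/(4×6.9) = 0.6123
Since ρ = 0.6123 < 1, system is stable.
Offered load a = λ/μ = cρ = 16.9/6.9 = 2.4493
P₀ = [ Σₙ₌₀^3 aⁿ/n! + a^4/(4!(1-ρ)) ]⁻¹
Σ = a^0/0! + a^1/1! + a^2/2! + a^3/3! = 1.0000 + 2.4493 + 2.9995 + 2.4488 = 8.8976
a^4/(4!(1-ρ)) = 35.9874/(24 × 0.38768) = 3.8678
P₀ = 1/(8.8976 + 3.8678) = 0.07834
Lq = P₀·a^4·ρ / (4!(1-ρ)²) = 0.07834 × 35.9874 × 0.6123 / (24 × 0.1503) = 0.4786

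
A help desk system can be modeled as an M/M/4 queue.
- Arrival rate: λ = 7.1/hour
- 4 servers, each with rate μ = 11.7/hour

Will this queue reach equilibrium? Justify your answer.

Stability requires ρ = λ/(cμ) < 1
ρ = 7.1/(4 × 11.7) = 7.1/46.80 = 0.1517
Since 0.1517 < 1, the system is STABLE.
The servers are busy 15.17% of the time.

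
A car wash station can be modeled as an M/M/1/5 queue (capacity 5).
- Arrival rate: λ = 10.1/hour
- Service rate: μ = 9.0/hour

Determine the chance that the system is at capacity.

ρ = λ/μ = 10.1/9.0 = 1.12222
P₀ = (1-ρ)/(1-ρ^(K+1)) = (1-1.12222)/(1-1.12222^6) = -0.1222/-0.9974 = 0.1225
P_K = P₀×ρ^K = 0.12254 × 1.12222^5 = 0.12254 × 1.7799 = 0.2181
Blocking probability = 21.81%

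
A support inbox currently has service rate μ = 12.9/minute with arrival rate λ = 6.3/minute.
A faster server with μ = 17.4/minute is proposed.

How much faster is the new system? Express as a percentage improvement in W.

System 1: ρ₁ = 6.3/12.9 = 0.4884, W₁ = 1/(12.9-6.3) = 0.15152
System 2: ρ₂ = 6.3/17.4 = 0.3621, W₂ = 1/(17.4-6.3) = 0.090090
Improvement: (W₁-W₂)/W₁ = (0.15152-0.090090)/0.15152 = 40.54%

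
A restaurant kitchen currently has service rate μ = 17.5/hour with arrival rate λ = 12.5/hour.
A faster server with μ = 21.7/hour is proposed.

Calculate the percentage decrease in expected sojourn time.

System 1: ρ₁ = 12.5/17.5 = 0.7143, W₁ = 1/(17.5-12.5) = 0.2000
System 2: ρ₂ = 12.5/21.7 = 0.5760, W₂ = 1/(21.7-12.5) = 0.1087
Improvement: (W₁-W₂)/W₁ = (0.2000-0.1087)/0.2000 = 45.65%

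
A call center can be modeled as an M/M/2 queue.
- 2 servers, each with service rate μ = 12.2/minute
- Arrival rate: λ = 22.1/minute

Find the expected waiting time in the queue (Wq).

Traffic intensity: ρ = λ/(cμ) = 22.1/(2×12.2) = 0.9057
Since ρ = 0.9057 < 1, system is stable.
Offered load a = λ/μ = cρ = 22.1/12.2 = 1.8115
P₀ = [ Σₙ₌₀^1 aⁿ/n! + a^2/(2!(1-ρ)) ]⁻¹
Σ = a^0/0! + a^1/1! = 1.0000 + 1.8115 = 2.8115
a^2/(2!(1-ρ)) = 3.28144/(2 × 0.0942623) = 17.4059
P₀ = 1/(2.8115 + 17.4059) = 0.04946
Lq = P₀·a^2·ρ / (2!(1-ρ)²) = 0.0494624 × 3.28144 × 0.905738 / (2 × 0.00888538) = 8.2725
Wq = Lq/λ = 8.2725/22.1 = 0.3743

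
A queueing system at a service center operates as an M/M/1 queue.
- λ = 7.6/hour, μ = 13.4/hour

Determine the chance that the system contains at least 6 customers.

ρ = λ/μ = 7.6/13.4 = 0.567164
P(N ≥ n) = ρⁿ
P(N ≥ 6) = 0.567164^6
P(N ≥ 6) = 0.03329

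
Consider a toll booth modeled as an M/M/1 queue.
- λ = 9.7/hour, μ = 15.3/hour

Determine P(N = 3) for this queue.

ρ = λ/μ = 9.7/15.3 = 0.6340
P(n) = (1-ρ)ρⁿ
P(3) = (1-0.6340) × 0.6340^3
P(3) = 0.36600 × 0.25484
P(3) = 0.09327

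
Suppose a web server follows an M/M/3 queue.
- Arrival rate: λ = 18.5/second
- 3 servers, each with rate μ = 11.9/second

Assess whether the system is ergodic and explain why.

Stability requires ρ = λ/(cμ) < 1
ρ = 18.5/(3 × 11.9) = 18.5/35.70 = 0.5182
Since 0.5182 < 1, the system is STABLE.
The servers are busy 51.82% of the time.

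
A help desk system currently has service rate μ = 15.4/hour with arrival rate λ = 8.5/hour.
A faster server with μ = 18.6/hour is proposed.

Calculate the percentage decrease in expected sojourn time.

System 1: ρ₁ = 8.5/15.4 = 0.5519, W₁ = 1/(15.4-8.5) = 0.14493
System 2: ρ₂ = 8.5/18.6 = 0.4570, W₂ = 1/(18.6-8.5) = 0.099010
Improvement: (W₁-W₂)/W₁ = (0.14493-0.099010)/0.14493 = 31.68%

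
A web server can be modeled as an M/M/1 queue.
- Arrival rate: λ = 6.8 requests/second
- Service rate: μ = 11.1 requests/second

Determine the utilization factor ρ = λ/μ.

Server utilization: ρ = λ/μ
ρ = 6.8/11.1 = 0.6126
The server is busy 61.26% of the time.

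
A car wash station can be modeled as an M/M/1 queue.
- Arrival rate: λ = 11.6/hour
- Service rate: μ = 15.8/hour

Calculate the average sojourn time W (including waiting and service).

First, compute utilization: ρ = λ/μ = 11.6/15.8 = 0.7342
For M/M/1: W = 1/(μ-λ)
W = 1/(15.8-11.6) = 1/4.20
W = 0.2381 hours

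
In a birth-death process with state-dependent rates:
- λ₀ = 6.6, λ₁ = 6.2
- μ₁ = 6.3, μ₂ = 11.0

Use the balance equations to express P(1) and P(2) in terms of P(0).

Balance equations:
State 0: λ₀P₀ = μ₁P₁ → P₁ = (λ₀/μ₁)P₀ = (6.6/6.3)P₀ = 1.0476P₀
State 1: P₂ = (λ₀λ₁)/(μ₁μ₂)P₀ = (6.6×6.2)/(6.3×11.0)P₀ = 0.5905P₀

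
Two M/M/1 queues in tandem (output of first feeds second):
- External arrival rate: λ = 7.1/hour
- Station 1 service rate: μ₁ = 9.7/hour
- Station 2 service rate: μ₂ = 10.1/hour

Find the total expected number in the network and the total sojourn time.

By Jackson's theorem, each station behaves as independent M/M/1.
Station 1: ρ₁ = 7.1/9.7 = 0.7320, L₁ = ρ₁/(1-ρ₁) = λ/(μ₁-λ) = 7.1/2.60 = 2.73077
Station 2: ρ₂ = 7.1/10.1 = 0.7030, L₂ = ρ₂/(1-ρ₂) = λ/(μ₂-λ) = 7.1/3.00 = 2.36667
Total: L = L₁ + L₂ = 2.73077 + 2.36667 = 5.0974
W = L/λ = 5.0974/7.1 = 0.7179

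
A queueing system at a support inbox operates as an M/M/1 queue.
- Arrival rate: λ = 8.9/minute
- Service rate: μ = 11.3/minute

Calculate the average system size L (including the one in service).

ρ = λ/μ = 8.9/11.3 = 0.7876
For M/M/1: L = λ/(μ-λ)
L = 8.9/(11.3-8.9) = 8.9/2.40
L = 3.7083 emails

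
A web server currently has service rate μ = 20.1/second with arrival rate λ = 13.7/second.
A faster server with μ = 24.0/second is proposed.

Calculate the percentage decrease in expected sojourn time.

System 1: ρ₁ = 13.7/20.1 = 0.6816, W₁ = 1/(20.1-13.7) = 0.15625
System 2: ρ₂ = 13.7/24.0 = 0.5708, W₂ = 1/(24.0-13.7) = 0.097087
Improvement: (W₁-W₂)/W₁ = (0.15625-0.097087)/0.15625 = 37.86%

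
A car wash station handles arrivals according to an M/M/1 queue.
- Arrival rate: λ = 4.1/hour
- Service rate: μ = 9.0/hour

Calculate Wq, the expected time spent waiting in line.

First, compute utilization: ρ = λ/μ = 4.1/9.0 = 0.4556
For M/M/1: Wq = λ/(μ(μ-λ))
Wq = 4.1/(9.0 × (9.0-4.1))
Wq = 4.1/(9.0 × 4.90)
Wq = 0.09297 hours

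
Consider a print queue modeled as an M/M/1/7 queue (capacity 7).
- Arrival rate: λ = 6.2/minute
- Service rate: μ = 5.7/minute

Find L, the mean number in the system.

ρ = λ/μ = 6.2/5.7 = 1.08772
P₀ = (1-ρ)/(1-ρ^(K+1)) = (1-1.08772)/(1-1.08772^8) = -0.087720/-0.95946 = 0.09143
P_K = P₀×ρ^K = 0.09143 × 1.08772^7 = 0.09143 × 1.8014 = 0.1647
L = ρ[1 - (K+1)ρ^K + Kρ^(K+1)] / [(1-ρ)(1-ρ^(K+1))]
L = 1.08772 × (1 - 8×1.801440 + 7×1.959462) / ((1 - 1.08772) × (1 - 1.959462)) = 3.9381 jobs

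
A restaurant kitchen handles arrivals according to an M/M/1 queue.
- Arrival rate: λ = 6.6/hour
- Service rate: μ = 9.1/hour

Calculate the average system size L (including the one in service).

ρ = λ/μ = 6.6/9.1 = 0.7253
For M/M/1: L = λ/(μ-λ)
L = 6.6/(9.1-6.6) = 6.6/2.50
L = 2.6400 orders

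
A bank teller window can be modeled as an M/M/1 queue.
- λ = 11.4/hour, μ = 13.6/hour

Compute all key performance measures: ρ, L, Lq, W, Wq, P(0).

Step 1: ρ = λ/μ = 11.4/13.6 = 0.8382
Step 2: L = λ/(μ-λ) = 11.4/2.20 = 5.1818
Step 3: Lq = λ²/(μ(μ-λ)) = 129.96/(13.6×2.20) = 4.3436
Step 4: W = 1/(μ-λ) = 1/2.20 = 0.454545
Step 5: Wq = λ/(μ(μ-λ)) = 11.4/(13.6×2.20) = 0.3810
Step 6: P(0) = 1-ρ = 0.1618
Verify: L = λW = 11.4×0.454545 = 5.1818 ✔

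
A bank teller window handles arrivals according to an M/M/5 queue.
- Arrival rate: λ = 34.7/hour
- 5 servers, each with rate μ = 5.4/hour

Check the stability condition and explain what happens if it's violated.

Stability requires ρ = λ/(cμ) < 1
ρ = 34.7/(5 × 5.4) = 34.7/27.00 = 1.2852
Since 1.2852 ≥ 1, the system is UNSTABLE.
Need c > λ/μ = 34.7/5.4 = 6.43.
Minimum servers needed: c = 7.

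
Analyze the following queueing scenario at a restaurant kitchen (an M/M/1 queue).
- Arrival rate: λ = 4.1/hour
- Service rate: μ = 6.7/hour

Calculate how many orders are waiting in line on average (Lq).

ρ = λ/μ = 4.1/6.7 = 0.6119
For M/M/1: Lq = λ²/(μ(μ-λ))
Lq = 16.81/(6.7 × 2.60)
Lq = 0.9650 orders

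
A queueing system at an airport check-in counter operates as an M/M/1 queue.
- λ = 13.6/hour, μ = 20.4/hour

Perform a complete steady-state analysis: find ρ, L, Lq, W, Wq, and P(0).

Step 1: ρ = λ/μ = 13.6/20.4 = 0.6667
Step 2: L = λ/(μ-λ) = 13.6/6.80 = 2.0000
Step 3: Lq = λ²/(μ(μ-λ)) = 184.96/(20.4×6.80) = 1.3333
Step 4: W = 1/(μ-λ) = 1/6.80 = 0.14706
Step 5: Wq = λ/(μ(μ-λ)) = 13.6/(20.4×6.80) = 0.09804
Step 6: P(0) = 1-ρ = 0.3333
Verify: L = λW = 13.6×0.14706 = 2.0000 ✔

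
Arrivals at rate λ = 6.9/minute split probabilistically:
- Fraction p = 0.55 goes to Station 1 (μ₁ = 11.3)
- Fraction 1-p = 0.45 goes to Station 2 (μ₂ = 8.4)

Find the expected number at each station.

Effective rates: λ₁ = 6.9×0.55 = 3.795, λ₂ = 6.9×0.45 = 3.105
Station 1: ρ₁ = 3.795/11.3 = 0.33584, L₁ = ρ₁/(1-ρ₁) = 0.33584/(1-0.33584) = 0.5057
Station 2: ρ₂ = 3.105/8.4 = 0.36964, L₂ = ρ₂/(1-ρ₂) = 0.36964/(1-0.36964) = 0.5864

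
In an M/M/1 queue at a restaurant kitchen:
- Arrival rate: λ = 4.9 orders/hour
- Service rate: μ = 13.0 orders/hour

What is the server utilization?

Server utilization: ρ = λ/μ
ρ = 4.9/13.0 = 0.3769
The server is busy 37.69% of the time.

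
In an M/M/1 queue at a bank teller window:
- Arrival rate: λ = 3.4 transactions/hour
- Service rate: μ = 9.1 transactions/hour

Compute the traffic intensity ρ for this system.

Server utilization: ρ = λ/μ
ρ = 3.4/9.1 = 0.3736
The server is busy 37.36% of the time.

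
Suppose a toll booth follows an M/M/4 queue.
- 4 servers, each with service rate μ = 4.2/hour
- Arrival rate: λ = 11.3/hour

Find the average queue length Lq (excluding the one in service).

Traffic intensity: ρ = λ/(cμ) = 11.3/(4×4.2) = 0.6726
Since ρ = 0.6726 < 1, system is stable.
Offered load a = λ/μ = cρ = 11.3/4.2 = 2.6905
P₀ = [ Σₙ₌₀^3 aⁿ/n! + a^4/(4!(1-ρ)) ]⁻¹
Σ = a^0/0! + a^1/1! + a^2/2! + a^3/3! = 1.0000 + 2.6905 + 3.6193 + 3.2459 = 10.5557
a^4/(4!(1-ρ)) = 52.3982/(24 × 0.32738) = 6.6689
P₀ = 1/(10.5557 + 6.6689) = 0.05806
Lq = P₀·a^4·ρ / (4!(1-ρ)²) = 0.058057 × 52.3982 × 0.67262 / (24 × 0.10718) = 0.7955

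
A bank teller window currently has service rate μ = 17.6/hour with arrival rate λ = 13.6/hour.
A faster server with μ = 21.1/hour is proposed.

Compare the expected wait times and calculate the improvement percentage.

System 1: ρ₁ = 13.6/17.6 = 0.7727, W₁ = 1/(17.6-13.6) = 0.25000
System 2: ρ₂ = 13.6/21.1 = 0.6445, W₂ = 1/(21.1-13.6) = 0.13333
Improvement: (W₁-W₂)/W₁ = (0.25000-0.13333)/0.25000 = 46.67%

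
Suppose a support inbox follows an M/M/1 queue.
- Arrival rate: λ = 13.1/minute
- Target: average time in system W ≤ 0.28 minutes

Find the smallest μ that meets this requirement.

For M/M/1: W = 1/(μ-λ)
Need W ≤ 0.28, so 1/(μ-λ) ≤ 0.28
μ - λ ≥ 1/0.28 = 3.5714
μ ≥ 13.1 + 3.5714 = 16.6714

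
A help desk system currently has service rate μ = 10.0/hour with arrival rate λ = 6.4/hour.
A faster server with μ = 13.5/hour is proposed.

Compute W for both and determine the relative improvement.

System 1: ρ₁ = 6.4/10.0 = 0.6400, W₁ = 1/(10.0-6.4) = 0.277778
System 2: ρ₂ = 6.4/13.5 = 0.4741, W₂ = 1/(13.5-6.4) = 0.140845
Improvement: (W₁-W₂)/W₁ = (0.277778-0.140845)/0.277778 = 49.30%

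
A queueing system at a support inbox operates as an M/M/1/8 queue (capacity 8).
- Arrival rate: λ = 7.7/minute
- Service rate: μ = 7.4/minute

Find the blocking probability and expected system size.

ρ = λ/μ = 7.7/7.4 = 1.04054
P₀ = (1-ρ)/(1-ρ^(K+1)) = (1-1.04054)/(1-1.04054^9) = -0.04054/-0.4300 = 0.09428
P_K = P₀×ρ^K = 0.09428 × 1.04054^8 = 0.09428 × 1.3743 = 0.1296
Blocking probability P_8 = 0.1296 (12.96%)
L = ρ[1 - (K+1)ρ^K + Kρ^(K+1)] / [(1-ρ)(1-ρ^(K+1))]
L = 1.04054 × (1 - 9×1.3742642 + 8×1.4299769) / ((1 - 1.04054) × (1 - 1.4299769)) = 4.2644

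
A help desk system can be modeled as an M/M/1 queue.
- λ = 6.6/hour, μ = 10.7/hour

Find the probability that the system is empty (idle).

ρ = λ/μ = 6.6/10.7 = 0.6168
P(0) = 1 - ρ = 1 - 0.6168 = 0.3832
The server is idle 38.32% of the time.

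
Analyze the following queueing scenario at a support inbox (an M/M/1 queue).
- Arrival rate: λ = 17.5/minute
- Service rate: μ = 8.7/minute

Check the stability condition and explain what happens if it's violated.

Stability requires ρ = λ/(cμ) < 1
ρ = 17.5/(1 × 8.7) = 17.5/8.70 = 2.0115
Since 2.0115 ≥ 1, the system is UNSTABLE.
Queue grows without bound. Need μ > λ = 17.5.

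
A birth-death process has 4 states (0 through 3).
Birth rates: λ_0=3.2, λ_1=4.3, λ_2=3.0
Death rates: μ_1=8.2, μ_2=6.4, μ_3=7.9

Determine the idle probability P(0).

Ratios P(n)/P(0) = (λ₀···λₙ₋₁)/(μ₁···μₙ):
P(1)/P(0) = (3.2)/(8.2) = 0.3902
P(2)/P(0) = (3.2×4.3)/(8.2×6.4) = 0.2622
P(3)/P(0) = (3.2×4.3×3.0)/(8.2×6.4×7.9) = 0.09957

Normalization: ∑ P(n) = 1
P(0) × (1.0000 + 0.3902 + 0.2622 + 0.09957) = 1
P(0) × 1.7520 = 1
P(0) = 1/1.7520 = 0.5708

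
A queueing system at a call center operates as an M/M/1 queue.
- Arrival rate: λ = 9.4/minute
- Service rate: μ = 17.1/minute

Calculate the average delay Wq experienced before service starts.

First, compute utilization: ρ = λ/μ = 9.4/17.1 = 0.5497
For M/M/1: Wq = λ/(μ(μ-λ))
Wq = 9.4/(17.1 × (17.1-9.4))
Wq = 9.4/(17.1 × 7.70)
Wq = 0.07139 minutes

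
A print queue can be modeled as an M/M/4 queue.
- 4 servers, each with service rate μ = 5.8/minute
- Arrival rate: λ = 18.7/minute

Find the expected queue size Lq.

Traffic intensity: ρ = λ/(cμ) = 18.7/(4×5.8) = 0.8060
Since ρ = 0.8060 < 1, system is stable.
Offered load a = λ/μ = cρ = 18.7/5.8 = 3.2241
P₀ = [ Σₙ₌₀^3 aⁿ/n! + a^4/(4!(1-ρ)) ]⁻¹
Σ = a^0/0! + a^1/1! + a^2/2! + a^3/3! = 1.0000 + 3.2241 + 5.1975 + 5.5859 = 15.0075
a^4/(4!(1-ρ)) = 108.0574/(24 × 0.193966) = 23.2123
P₀ = 1/(15.0075 + 23.2123) = 0.02616
Lq = P₀·a^4·ρ / (4!(1-ρ)²) = 0.0261644 × 108.0574 × 0.806034 / (24 × 0.0376226) = 2.5238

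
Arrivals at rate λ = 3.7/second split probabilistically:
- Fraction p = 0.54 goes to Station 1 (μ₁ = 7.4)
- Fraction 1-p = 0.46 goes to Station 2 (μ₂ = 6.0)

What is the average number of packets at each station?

Effective rates: λ₁ = 3.7×0.54 = 1.998, λ₂ = 3.7×0.46 = 1.702
Station 1: ρ₁ = 1.998/7.4 = 0.2700, L₁ = ρ₁/(1-ρ₁) = 0.2700/(1-0.2700) = 0.3699
Station 2: ρ₂ = 1.702/6.0 = 0.28367, L₂ = ρ₂/(1-ρ₂) = 0.28367/(1-0.28367) = 0.3960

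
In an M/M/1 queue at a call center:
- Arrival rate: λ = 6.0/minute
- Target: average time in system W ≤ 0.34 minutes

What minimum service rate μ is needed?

For M/M/1: W = 1/(μ-λ)
Need W ≤ 0.34, so 1/(μ-λ) ≤ 0.34
μ - λ ≥ 1/0.34 = 2.9412
μ ≥ 6.0 + 2.9412 = 8.9412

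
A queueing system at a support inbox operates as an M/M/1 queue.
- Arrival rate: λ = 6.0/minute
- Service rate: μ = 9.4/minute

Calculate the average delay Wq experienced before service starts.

First, compute utilization: ρ = λ/μ = 6.0/9.4 = 0.6383
For M/M/1: Wq = λ/(μ(μ-λ))
Wq = 6.0/(9.4 × (9.4-6.0))
Wq = 6.0/(9.4 × 3.40)
Wq = 0.1877 minutes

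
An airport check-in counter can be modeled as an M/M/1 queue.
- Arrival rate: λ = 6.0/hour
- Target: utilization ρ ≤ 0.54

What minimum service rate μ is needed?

ρ = λ/μ, so μ = λ/ρ
μ ≥ 6.0/0.54 = 11.1111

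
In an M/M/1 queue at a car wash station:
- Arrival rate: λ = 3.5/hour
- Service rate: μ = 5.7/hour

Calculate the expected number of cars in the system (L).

ρ = λ/μ = 3.5/5.7 = 0.6140
For M/M/1: L = λ/(μ-λ)
L = 3.5/(5.7-3.5) = 3.5/2.20
L = 1.5909 cars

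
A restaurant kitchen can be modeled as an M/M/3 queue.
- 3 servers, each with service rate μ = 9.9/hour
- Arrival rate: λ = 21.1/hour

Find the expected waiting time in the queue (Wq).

Traffic intensity: ρ = λ/(cμ) = 21.1/(3×9.9) = 0.7104
Since ρ = 0.7104 < 1, system is stable.
Offered load a = λ/μ = cρ = 21.1/9.9 = 2.1313
P₀ = [ Σₙ₌₀^2 aⁿ/n! + a^3/(3!(1-ρ)) ]⁻¹
Σ = a^0/0! + a^1/1! + a^2/2! = 1.00000 + 2.13131 + 2.27125 = 5.4026
a^3/(3!(1-ρ)) = 9.6815/(6 × 0.28956) = 5.5725
P₀ = 1/(5.4026 + 5.5725) = 0.09112
Lq = P₀·a^3·ρ / (3!(1-ρ)²) = 0.09112 × 9.6815 × 0.7104 / (6 × 0.08385) = 1.2457
Wq = Lq/λ = 1.2457/21.1 = 0.05904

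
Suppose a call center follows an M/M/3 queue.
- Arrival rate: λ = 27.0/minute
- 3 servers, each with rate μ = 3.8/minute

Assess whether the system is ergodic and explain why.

Stability requires ρ = λ/(cμ) < 1
ρ = 27.0/(3 × 3.8) = 27.0/11.40 = 2.3684
Since 2.3684 ≥ 1, the system is UNSTABLE.
Need c > λ/μ = 27.0/3.8 = 7.11.
Minimum servers needed: c = 8.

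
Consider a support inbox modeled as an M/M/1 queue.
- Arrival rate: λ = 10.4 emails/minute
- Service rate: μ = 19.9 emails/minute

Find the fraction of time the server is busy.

Server utilization: ρ = λ/μ
ρ = 10.4/19.9 = 0.5226
The server is busy 52.26% of the time.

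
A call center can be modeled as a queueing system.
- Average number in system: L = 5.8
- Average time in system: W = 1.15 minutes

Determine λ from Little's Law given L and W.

Little's Law: L = λW, so λ = L/W
λ = 5.8/1.15 = 5.0435 calls/minute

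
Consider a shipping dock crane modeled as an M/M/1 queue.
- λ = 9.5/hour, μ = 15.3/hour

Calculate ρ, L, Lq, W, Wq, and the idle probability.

Step 1: ρ = λ/μ = 9.5/15.3 = 0.6209
Step 2: L = λ/(μ-λ) = 9.5/5.80 = 1.6379
Step 3: Lq = λ²/(μ(μ-λ)) = 90.25/(15.3×5.80) = 1.0170
Step 4: W = 1/(μ-λ) = 1/5.80 = 0.17241
Step 5: Wq = λ/(μ(μ-λ)) = 9.5/(15.3×5.80) = 0.1071
Step 6: P(0) = 1-ρ = 0.3791
Verify: L = λW = 9.5×0.17241 = 1.6379 ✔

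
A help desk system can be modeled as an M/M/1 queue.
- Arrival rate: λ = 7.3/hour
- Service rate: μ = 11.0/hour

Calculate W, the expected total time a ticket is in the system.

First, compute utilization: ρ = λ/μ = 7.3/11.0 = 0.6636
For M/M/1: W = 1/(μ-λ)
W = 1/(11.0-7.3) = 1/3.70
W = 0.2703 hours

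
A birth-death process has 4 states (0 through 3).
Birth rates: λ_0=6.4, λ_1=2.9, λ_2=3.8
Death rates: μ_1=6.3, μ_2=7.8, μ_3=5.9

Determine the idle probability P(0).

Ratios P(n)/P(0) = (λ₀···λₙ₋₁)/(μ₁···μₙ):
P(1)/P(0) = (6.4)/(6.3) = 1.01587
P(2)/P(0) = (6.4×2.9)/(6.3×7.8) = 0.377696
P(3)/P(0) = (6.4×2.9×3.8)/(6.3×7.8×5.9) = 0.243262

Normalization: ∑ P(n) = 1
P(0) × (1.00000 + 1.01587 + 0.377696 + 0.243262) = 1
P(0) × 2.6368 = 1
P(0) = 1/2.6368 = 0.3792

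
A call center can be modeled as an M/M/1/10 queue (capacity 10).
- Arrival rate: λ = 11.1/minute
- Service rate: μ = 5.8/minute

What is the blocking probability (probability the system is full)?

ρ = λ/μ = 11.1/5.8 = 1.9138
P₀ = (1-ρ)/(1-ρ^(K+1)) = (1-1.9138)/(1-1.9138^11) = -0.9138/-1260.4268 = 0.0007250
P_K = P₀×ρ^K = 0.0007250 × 1.9138^10 = 0.0007250 × 659.1215 = 0.4779
Blocking probability = 47.79%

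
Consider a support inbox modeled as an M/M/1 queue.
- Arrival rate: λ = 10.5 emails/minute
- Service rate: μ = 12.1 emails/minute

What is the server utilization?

Server utilization: ρ = λ/μ
ρ = 10.5/12.1 = 0.8678
The server is busy 86.78% of the time.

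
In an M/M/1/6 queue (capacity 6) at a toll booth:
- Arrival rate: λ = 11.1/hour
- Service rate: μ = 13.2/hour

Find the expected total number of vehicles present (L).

ρ = λ/μ = 11.1/13.2 = 0.84091
P₀ = (1-ρ)/(1-ρ^(K+1)) = (1-0.84091)/(1-0.84091^7) = 0.1591/0.7027 = 0.2264
P_K = P₀×ρ^K = 0.2264 × 0.84091^6 = 0.2264 × 0.3536 = 0.08006
L = ρ[1 - (K+1)ρ^K + Kρ^(K+1)] / [(1-ρ)(1-ρ^(K+1))]
L = 0.84091 × (1 - 7×0.3535877 + 6×0.2973354) / ((1 - 0.84091) × (1 - 0.2973354)) = 2.3237 vehicles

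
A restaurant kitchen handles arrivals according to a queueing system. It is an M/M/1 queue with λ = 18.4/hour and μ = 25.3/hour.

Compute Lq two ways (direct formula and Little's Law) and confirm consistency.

Method 1 (direct): Lq = λ²/(μ(μ-λ)) = 338.56/(25.3 × 6.90) = 1.9394

Method 2 (Little's Law):
W = 1/(μ-λ) = 1/6.90 = 0.1449
Wq = W - 1/μ = 0.1449 - 0.03953 = 0.1054
Lq = λWq = 18.4 × 0.1054 = 1.9394 ✔ (matches Method 1)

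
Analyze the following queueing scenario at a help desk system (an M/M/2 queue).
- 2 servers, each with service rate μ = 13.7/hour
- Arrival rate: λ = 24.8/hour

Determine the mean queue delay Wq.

Traffic intensity: ρ = λ/(cμ) = 24.8/(2×13.7) = 0.9051
Since ρ = 0.9051 < 1, system is stable.
Offered load a = λ/μ = cρ = 24.8/13.7 = 1.8102
P₀ = [ Σₙ₌₀^1 aⁿ/n! + a^2/(2!(1-ρ)) ]⁻¹
Σ = a^0/0! + a^1/1! = 1.0000 + 1.8102 = 2.8102
a^2/(2!(1-ρ)) = 3.2769/(2 × 0.094891) = 17.2667
P₀ = 1/(2.8102 + 17.2667) = 0.04981
Lq = P₀·a^2·ρ / (2!(1-ρ)²) = 0.049808 × 3.2769 × 0.90511 / (2 × 0.0090042) = 8.2033
Wq = Lq/λ = 8.2033/24.8 = 0.3308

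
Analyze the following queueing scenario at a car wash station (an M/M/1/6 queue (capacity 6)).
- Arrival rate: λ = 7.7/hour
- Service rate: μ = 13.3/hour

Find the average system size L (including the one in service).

ρ = λ/μ = 7.7/13.3 = 0.57895
P₀ = (1-ρ)/(1-ρ^(K+1)) = (1-0.57895)/(1-0.57895^7) = 0.42105/0.97820 = 0.4304
P_K = P₀×ρ^K = 0.4304 × 0.57895^6 = 0.4304 × 0.03766 = 0.01621
L = ρ[1 - (K+1)ρ^K + Kρ^(K+1)] / [(1-ρ)(1-ρ^(K+1))]
L = 0.57895 × (1 - 7×0.03766 + 6×0.02180) / ((1 - 0.57895) × (1 - 0.02180)) = 1.2190 cars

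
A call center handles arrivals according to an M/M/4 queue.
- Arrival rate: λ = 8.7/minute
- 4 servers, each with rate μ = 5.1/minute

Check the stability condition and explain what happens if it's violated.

Stability requires ρ = λ/(cμ) < 1
ρ = 8.7/(4 × 5.1) = 8.7/20.40 = 0.4265
Since 0.4265 < 1, the system is STABLE.
The servers are busy 42.65% of the time.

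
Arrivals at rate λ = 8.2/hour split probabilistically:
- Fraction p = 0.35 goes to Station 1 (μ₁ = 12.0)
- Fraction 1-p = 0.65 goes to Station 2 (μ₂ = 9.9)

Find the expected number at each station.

Effective rates: λ₁ = 8.2×0.35 = 2.87, λ₂ = 8.2×0.65 = 5.33
Station 1: ρ₁ = 2.87/12.0 = 0.239167, L₁ = ρ₁/(1-ρ₁) = 0.239167/(1-0.239167) = 0.3143
Station 2: ρ₂ = 5.33/9.9 = 0.53838, L₂ = ρ₂/(1-ρ₂) = 0.53838/(1-0.53838) = 1.1663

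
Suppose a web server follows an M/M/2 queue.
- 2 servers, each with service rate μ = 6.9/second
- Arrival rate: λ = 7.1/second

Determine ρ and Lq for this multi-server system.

Traffic intensity: ρ = λ/(cμ) = 7.1/(2×6.9) = 0.5145
Since ρ = 0.5145 < 1, system is stable.
Offered load a = λ/μ = cρ = 7.1/6.9 = 1.0290
P₀ = [ Σₙ₌₀^1 aⁿ/n! + a^2/(2!(1-ρ)) ]⁻¹
Σ = a^0/0! + a^1/1! = 1.0000 + 1.0290 = 2.0290
a^2/(2!(1-ρ)) = 1.0588/(2 × 0.4855) = 1.0904
P₀ = 1/(2.0290 + 1.0904) = 0.3206
Lq = P₀·a^2·ρ / (2!(1-ρ)²) = 0.32057 × 1.0588 × 0.51449 / (2 × 0.23572) = 0.3704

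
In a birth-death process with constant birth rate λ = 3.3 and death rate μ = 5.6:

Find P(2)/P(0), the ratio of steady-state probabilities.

For constant rates: P(n)/P(0) = (λ/μ)^n
P(2)/P(0) = (3.3/5.6)^2 = 0.5893^2 = 0.3473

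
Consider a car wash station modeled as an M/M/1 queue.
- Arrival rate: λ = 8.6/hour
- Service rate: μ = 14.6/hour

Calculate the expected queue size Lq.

ρ = λ/μ = 8.6/14.6 = 0.5890
For M/M/1: Lq = λ²/(μ(μ-λ))
Lq = 73.96/(14.6 × 6.00)
Lq = 0.8443 cars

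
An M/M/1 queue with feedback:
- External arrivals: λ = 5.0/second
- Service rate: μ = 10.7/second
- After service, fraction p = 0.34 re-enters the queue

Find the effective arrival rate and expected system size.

Effective arrival rate: λ_eff = λ/(1-p) = 5.0/(1-0.34) = 5.0/0.66 = 7.57576
ρ = λ_eff/μ = 7.57576/10.7 = 0.70801
L = ρ/(1-ρ) = 0.70801/(1-0.70801) = 2.4248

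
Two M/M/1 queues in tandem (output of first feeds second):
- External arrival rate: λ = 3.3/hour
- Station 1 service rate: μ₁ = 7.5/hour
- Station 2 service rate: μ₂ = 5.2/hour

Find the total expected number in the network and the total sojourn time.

By Jackson's theorem, each station behaves as independent M/M/1.
Station 1: ρ₁ = 3.3/7.5 = 0.4400, L₁ = ρ₁/(1-ρ₁) = λ/(μ₁-λ) = 3.3/4.20 = 0.785714
Station 2: ρ₂ = 3.3/5.2 = 0.6346, L₂ = ρ₂/(1-ρ₂) = λ/(μ₂-λ) = 3.3/1.90 = 1.73684
Total: L = L₁ + L₂ = 0.785714 + 1.73684 = 2.5226
W = L/λ = 2.5226/3.3 = 0.7644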